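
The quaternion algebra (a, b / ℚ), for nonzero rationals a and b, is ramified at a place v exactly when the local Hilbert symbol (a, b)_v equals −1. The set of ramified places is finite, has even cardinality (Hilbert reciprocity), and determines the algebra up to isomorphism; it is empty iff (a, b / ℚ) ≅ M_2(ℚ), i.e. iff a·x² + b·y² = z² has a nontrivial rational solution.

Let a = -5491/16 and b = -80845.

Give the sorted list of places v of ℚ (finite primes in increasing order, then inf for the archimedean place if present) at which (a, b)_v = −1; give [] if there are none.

[37, inf]

(a, b) ≡ (-19, -80845) mod (ℚ^×)²; places V = {2, 5, 17, 19, 23, 37, ∞}.
(a,b)_5: α=0, u≡4; β=1, v≡1 (mod 5); (4|5)=+1, (1|5)=+1; sign (−1)^0·+1^1·+1^0 = +1.
(a,b)_19: α=1, u≡14; β=1, v≡1 (mod 19); (14|19)=-1, (1|19)=+1; sign (−1)^1·-1^1·+1^1 = +1.
(a,b)_37: α=0, u≡6; β=1, v≡35 (mod 37); (6|37)=-1, (35|37)=-1; sign (−1)^0·-1^1·-1^0 = -1.
(a,b)_17: α=2, u≡2; β=0, v≡7 (mod 17); (2|17)=+1, (7|17)=-1; sign (−1)^0·+1^0·-1^2 = +1.
(a,b)_23: α=0, u≡9; β=1, v≡4 (mod 23); (9|23)=+1, (4|23)=+1; sign (−1)^0·+1^1·+1^0 = +1.
(a,b)_∞: sgn(-19)=−, sgn(-80845)=−, so -1.
(a,b)_2: α=-4, β=0; u≡5, v≡3 (mod 8); ε(u)ε(v)=0·1, αω(v)=-4·1, βω(u)=0·1; sum ≡ 0  ⇒  +1.
Ram(-19, -80845) = {37, ∞}; no ℚ_37-point on the conic.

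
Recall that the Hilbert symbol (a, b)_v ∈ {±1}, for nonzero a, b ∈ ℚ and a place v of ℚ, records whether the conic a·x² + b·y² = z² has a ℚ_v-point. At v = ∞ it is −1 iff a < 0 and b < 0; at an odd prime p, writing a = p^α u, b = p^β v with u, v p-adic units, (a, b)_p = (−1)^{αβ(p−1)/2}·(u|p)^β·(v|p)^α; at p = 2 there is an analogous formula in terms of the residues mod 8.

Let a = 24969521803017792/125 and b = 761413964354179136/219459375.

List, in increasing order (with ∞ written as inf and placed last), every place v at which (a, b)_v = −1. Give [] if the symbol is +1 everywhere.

(a, b) ≡ (937365, 15015) mod (ℚ^×)²; places V = {2, 3, 5, 7, 11, 13, 17, 19, 23, ∞}.
(a,b)_13: α=1, u≡11; β=1, v≡7 (mod 13); (11|13)=-1, (7|13)=-1; sign (−1)^0·-1^1·-1^1 = +1.
(a,b)_17: α=0, u≡9; β=-2, v≡15 (mod 17); (9|17)=+1, (15|17)=+1; sign (−1)^0·+1^-2·+1^0 = +1.
(a,b)_11: α=1, u≡3; β=1, v≡5 (mod 11); (3|11)=+1, (5|11)=+1; sign (−1)^1·+1^1·+1^1 = -1.
(a,b)_19: α=3, u≡4; β=2, v≡5 (mod 19); (4|19)=+1, (5|19)=+1; sign (−1)^0·+1^2·+1^3 = +1.
(a,b)_∞: sgn(937365)=+, sgn(15015)=+, so +1.
(a,b)_3: α=1, u≡2; β=-5, v≡1 (mod 3); (2|3)=-1, (1|3)=+1; sign (−1)^1·-1^-5·+1^1 = +1.
(a,b)_2: α=6, β=6; u≡5, v≡7 (mod 8); ε(u)ε(v)=0·1, αω(v)=6·0, βω(u)=6·1; sum ≡ 0  ⇒  +1.
(a,b)_7: α=8, u≡4; β=7, v≡5 (mod 7); (4|7)=+1, (5|7)=-1; sign (−1)^0·+1^7·-1^8 = +1.
(a,b)_5: α=-3, u≡2; β=-5, v≡3 (mod 5); (2|5)=-1, (3|5)=-1; sign (−1)^0·-1^-5·-1^-3 = +1.
(a,b)_23: α=1, u≡10; β=4, v≡22 (mod 23); (10|23)=-1, (22|23)=-1; sign (−1)^0·-1^4·-1^1 = -1.
(937365, 15015 / ℚ) ramifies at {11, 23}: a division algebra.

[11, 23]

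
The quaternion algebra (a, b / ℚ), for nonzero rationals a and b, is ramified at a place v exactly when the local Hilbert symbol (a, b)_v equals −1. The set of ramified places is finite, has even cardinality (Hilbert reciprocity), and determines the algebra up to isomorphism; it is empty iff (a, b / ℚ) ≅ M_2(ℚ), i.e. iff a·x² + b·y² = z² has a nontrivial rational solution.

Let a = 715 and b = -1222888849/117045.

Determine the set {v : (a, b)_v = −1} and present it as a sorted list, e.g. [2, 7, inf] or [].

(a, b) ≡ (715, -8645) mod (ℚ^×)²; places V = {2, 3, 5, 7, 11, 13, 17, 19, 29, ∞}.
(a,b)_11: α=1, u≡10; β=0, v≡1 (mod 11); (10|11)=-1, (1|11)=+1; sign (−1)^0·-1^0·+1^1 = +1.
(a,b)_3: α=0, u≡1; β=-4, v≡1 (mod 3); (1|3)=+1, (1|3)=+1; sign (−1)^0·+1^-4·+1^0 = +1.
(a,b)_13: α=1, u≡3; β=1, v≡5 (mod 13); (3|13)=+1, (5|13)=-1; sign (−1)^0·+1^1·-1^1 = -1.
(a,b)_5: α=1, u≡3; β=-1, v≡4 (mod 5); (3|5)=-1, (4|5)=+1; sign (−1)^0·-1^-1·+1^1 = -1.
(a,b)_7: α=0, u≡1; β=1, v≡1 (mod 7); (1|7)=+1, (1|7)=+1; sign (−1)^0·+1^1·+1^0 = +1.
(a,b)_19: α=0, u≡12; β=1, v≡1 (mod 19); (12|19)=-1, (1|19)=+1; sign (−1)^0·-1^1·+1^0 = -1.
(a,b)_17: α=0, u≡1; β=-2, v≡1 (mod 17); (1|17)=+1, (1|17)=+1; sign (−1)^0·+1^-2·+1^0 = +1.
(a,b)_2: α=0, β=0; u≡3, v≡3 (mod 8); ε(u)ε(v)=1·1, αω(v)=0·1, βω(u)=0·1; sum ≡ 1  ⇒  -1.
(a,b)_∞: sgn(715)=+, sgn(-8645)=−, so +1.
(a,b)_29: α=0, u≡19; β=4, v≡11 (mod 29); (19|29)=-1, (11|29)=-1; sign (−1)^0·-1^4·-1^0 = +1.
(715, -8645 / ℚ) ramifies at {2, 5, 13, 19}: a division algebra.

[2, 5, 13, 19]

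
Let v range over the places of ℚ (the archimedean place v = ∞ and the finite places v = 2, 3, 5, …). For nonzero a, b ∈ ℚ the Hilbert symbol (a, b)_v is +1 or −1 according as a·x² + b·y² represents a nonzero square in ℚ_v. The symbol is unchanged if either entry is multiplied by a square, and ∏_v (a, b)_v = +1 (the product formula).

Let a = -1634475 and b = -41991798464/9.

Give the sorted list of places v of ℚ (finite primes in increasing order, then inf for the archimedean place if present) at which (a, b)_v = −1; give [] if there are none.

[17, 23, 31, inf]

(a, b) ≡ (-65379, -656121851) mod (ℚ^×)²; places V = {2, 3, 5, 7, 11, 17, 19, 23, 31, 37, ∞}.
(a,b)_17: α=0, u≡7; β=1, v≡10 (mod 17); (7|17)=-1, (10|17)=-1; sign (−1)^0·-1^1·-1^0 = -1.
(a,b)_7: α=0, u≡4; β=1, v≡4 (mod 7); (4|7)=+1, (4|7)=+1; sign (−1)^0·+1^1·+1^0 = +1.
(a,b)_11: α=0, u≡4; β=1, v≡4 (mod 11); (4|11)=+1, (4|11)=+1; sign (−1)^0·+1^1·+1^0 = +1.
(a,b)_∞: sgn(-65379)=−, sgn(-656121851)=−, so -1.
(a,b)_2: α=0, β=6; u≡5, v≡5 (mod 8); ε(u)ε(v)=0·0, αω(v)=0·1, βω(u)=6·1; sum ≡ 0  ⇒  +1.
(a,b)_23: α=0, u≡20; β=1, v≡2 (mod 23); (20|23)=-1, (2|23)=+1; sign (−1)^0·-1^1·+1^0 = -1.
(a,b)_5: α=2, u≡1; β=0, v≡4 (mod 5); (1|5)=+1, (4|5)=+1; sign (−1)^0·+1^0·+1^2 = +1.
(a,b)_19: α=1, u≡7; β=1, v≡14 (mod 19); (7|19)=+1, (14|19)=-1; sign (−1)^1·+1^1·-1^1 = +1.
(a,b)_37: α=1, u≡3; β=1, v≡12 (mod 37); (3|37)=+1, (12|37)=+1; sign (−1)^0·+1^1·+1^1 = +1.
(a,b)_31: α=1, u≡6; β=1, v≡3 (mod 31); (6|31)=-1, (3|31)=-1; sign (−1)^1·-1^1·-1^1 = -1.
(a,b)_3: α=1, u≡2; β=-2, v≡1 (mod 3); (2|3)=-1, (1|3)=+1; sign (−1)^0·-1^-2·+1^1 = +1.
Ram(-65379, -656121851) = {17, 23, 31, ∞}; no ℚ_17-point on the conic.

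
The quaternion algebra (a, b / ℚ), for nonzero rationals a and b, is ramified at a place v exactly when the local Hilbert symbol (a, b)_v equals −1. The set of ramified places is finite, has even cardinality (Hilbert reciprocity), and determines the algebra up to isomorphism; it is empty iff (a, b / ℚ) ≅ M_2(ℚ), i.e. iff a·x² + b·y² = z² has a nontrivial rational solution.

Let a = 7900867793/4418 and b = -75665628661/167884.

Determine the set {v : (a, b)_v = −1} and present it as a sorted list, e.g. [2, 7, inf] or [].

[17, 19, 29, 31]

Mod squares: a ≡ 93501394, b ≡ -2032639. Check v ∈ {∞, 2, 7, 13, 17, 19, 23, 29, 31, 47}.
v=7: a=7^1·(≡6), b=7^1·(≡4) mod 7; (6|7)=-1, (4|7)=+1; (−1)^{1·1·3}·(-1)^1·(+1)^1 = +1.
v=2: v_2(a)=-1, v_2(b)=-2; units ≡ 1, 1 (mod 8); ε·ε+αω+βω = 0·0+-1·0+-2·0 ≡ 0  ⇒  (a,b)_2 = +1.
v=29: a=29^1·(≡23), b=29^5·(≡27) mod 29; (23|29)=+1, (27|29)=-1; (−1)^{1·5·14}·(+1)^5·(-1)^1 = -1.
v=∞: 93501394 > 0 and -2032639 < 0  ⇒  (a,b)_∞ = +1.
v=47: a=47^-2·(≡25), b=47^-2·(≡36) mod 47; (25|47)=+1, (36|47)=+1; (−1)^{-2·-2·23}·(+1)^-2·(+1)^-2 = +1.
v=17: a=17^1·(≡1), b=17^1·(≡7) mod 17; (1|17)=+1, (7|17)=-1; (−1)^{1·1·8}·(+1)^1·(-1)^1 = -1.
v=19: a=19^1·(≡14), b=19^-1·(≡10) mod 19; (14|19)=-1, (10|19)=-1; (−1)^{1·-1·9}·(-1)^-1·(-1)^1 = -1.
v=13: a=13^2·(≡10), b=13^0·(≡7) mod 13; (10|13)=+1, (7|13)=-1; (−1)^{2·0·6}·(+1)^0·(-1)^2 = +1.
v=31: a=31^1·(≡3), b=31^1·(≡3) mod 31; (3|31)=-1, (3|31)=-1; (−1)^{1·1·15}·(-1)^1·(-1)^1 = -1.
v=23: a=23^1·(≡10), b=23^0·(≡4) mod 23; (10|23)=-1, (4|23)=+1; (−1)^{1·0·11}·(-1)^0·(+1)^1 = +1.
|Ram(93501394, -2032639)| = 4, even; anisotropic at {17, 19, 29, 31}.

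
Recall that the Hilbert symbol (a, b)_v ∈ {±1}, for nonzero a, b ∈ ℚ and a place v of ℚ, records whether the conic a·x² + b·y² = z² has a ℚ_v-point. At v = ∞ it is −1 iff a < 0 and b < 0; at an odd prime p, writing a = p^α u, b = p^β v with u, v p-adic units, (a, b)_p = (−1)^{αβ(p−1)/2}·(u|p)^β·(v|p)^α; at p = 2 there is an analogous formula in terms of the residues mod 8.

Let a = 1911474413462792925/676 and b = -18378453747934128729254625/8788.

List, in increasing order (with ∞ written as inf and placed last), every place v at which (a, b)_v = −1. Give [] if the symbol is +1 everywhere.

(a, b) ≡ (20677, -6045) mod (ℚ^×)²; places V = {2, 3, 5, 13, 23, 29, 31, ∞}.
(a,b)_23: α=3, u≡12; β=4, v≡12 (mod 23); (12|23)=+1, (12|23)=+1; sign (−1)^0·+1^4·+1^3 = +1.
(a,b)_31: α=5, u≡5; β=7, v≡15 (mod 31); (5|31)=+1, (15|31)=-1; sign (−1)^1·+1^7·-1^5 = +1.
(a,b)_2: α=-2, β=-2; u≡5, v≡3 (mod 8); ε(u)ε(v)=0·1, αω(v)=-2·1, βω(u)=-2·1; sum ≡ 0  ⇒  +1.
(a,b)_3: α=2, u≡1; β=3, v≡1 (mod 3); (1|3)=+1, (1|3)=+1; sign (−1)^0·+1^3·+1^2 = +1.
(a,b)_5: α=2, u≡2; β=3, v≡1 (mod 5); (2|5)=-1, (1|5)=+1; sign (−1)^0·-1^3·+1^2 = -1.
(a,b)_∞: sgn(20677)=+, sgn(-6045)=−, so +1.
(a,b)_29: α=3, u≡11; β=4, v≡28 (mod 29); (11|29)=-1, (28|29)=+1; sign (−1)^0·-1^4·+1^3 = +1.
(a,b)_13: α=-2, u≡8; β=-3, v≡12 (mod 13); (8|13)=-1, (12|13)=+1; sign (−1)^0·-1^-3·+1^-2 = -1.
(20677, -6045 / ℚ) ramifies at {5, 13}: a division algebra.

[5, 13]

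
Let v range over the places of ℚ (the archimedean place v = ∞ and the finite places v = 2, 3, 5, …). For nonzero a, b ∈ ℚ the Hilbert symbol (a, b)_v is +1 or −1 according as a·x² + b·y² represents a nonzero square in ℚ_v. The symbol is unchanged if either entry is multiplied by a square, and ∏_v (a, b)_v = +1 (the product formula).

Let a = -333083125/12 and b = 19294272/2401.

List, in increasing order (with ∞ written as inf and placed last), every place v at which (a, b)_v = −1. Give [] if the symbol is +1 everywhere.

[3, 17, 19, 29, 43, 47]

Mod squares: a ≡ -1598799, b ≡ 33497. Check v ∈ {∞, 2, 3, 5, 7, 17, 19, 23, 29, 41, 43, 47}.
v=∞: -1598799 < 0 and 33497 > 0  ⇒  (a,b)_∞ = +1.
v=17: a=17^1·(≡6), b=17^0·(≡5) mod 17; (6|17)=-1, (5|17)=-1; (−1)^{1·0·8}·(-1)^0·(-1)^1 = -1.
v=19: a=19^0·(≡13), b=19^1·(≡2) mod 19; (13|19)=-1, (2|19)=-1; (−1)^{0·1·9}·(-1)^1·(-1)^0 = -1.
v=47: a=47^1·(≡33), b=47^0·(≡5) mod 47; (33|47)=-1, (5|47)=-1; (−1)^{1·0·23}·(-1)^0·(-1)^1 = -1.
v=41: a=41^0·(≡8), b=41^1·(≡14) mod 41; (8|41)=+1, (14|41)=-1; (−1)^{0·1·20}·(+1)^1·(-1)^0 = +1.
v=23: a=23^1·(≡12), b=23^0·(≡1) mod 23; (12|23)=+1, (1|23)=+1; (−1)^{1·0·11}·(+1)^0·(+1)^1 = +1.
v=2: v_2(a)=-2, v_2(b)=6; units ≡ 1, 1 (mod 8); ε·ε+αω+βω = 0·0+-2·0+6·0 ≡ 0  ⇒  (a,b)_2 = +1.
v=3: a=3^-1·(≡2), b=3^2·(≡2) mod 3; (2|3)=-1, (2|3)=-1; (−1)^{-1·2·1}·(-1)^2·(-1)^-1 = -1.
v=29: a=29^1·(≡12), b=29^0·(≡11) mod 29; (12|29)=-1, (11|29)=-1; (−1)^{1·0·14}·(-1)^0·(-1)^1 = -1.
v=43: a=43^0·(≡28), b=43^1·(≡37) mod 43; (28|43)=-1, (37|43)=-1; (−1)^{0·1·21}·(-1)^1·(-1)^0 = -1.
v=5: a=5^4·(≡1), b=5^0·(≡2) mod 5; (1|5)=+1, (2|5)=-1; (−1)^{4·0·2}·(+1)^0·(-1)^4 = +1.
v=7: a=7^0·(≡2), b=7^-4·(≡4) mod 7; (2|7)=+1, (4|7)=+1; (−1)^{0·-4·3}·(+1)^-4·(+1)^0 = +1.
(-1598799, 33497 / ℚ) ramifies at {3, 17, 19, 29, 43, 47}: a division algebra.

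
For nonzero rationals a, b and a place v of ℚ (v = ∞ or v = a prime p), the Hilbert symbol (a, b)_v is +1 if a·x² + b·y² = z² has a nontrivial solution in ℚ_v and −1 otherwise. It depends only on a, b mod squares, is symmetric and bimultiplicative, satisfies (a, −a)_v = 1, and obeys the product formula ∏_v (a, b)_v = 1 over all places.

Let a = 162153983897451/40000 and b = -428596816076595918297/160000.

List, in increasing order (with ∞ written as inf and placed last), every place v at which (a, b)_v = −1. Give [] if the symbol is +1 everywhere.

[2, 13, 29, 41]

Mod squares: a ≡ 19, b ≡ -15457. Check v ∈ {∞, 2, 3, 5, 7, 13, 19, 29, 41}.
v=41: a=41^2·(≡19), b=41^3·(≡21) mod 41; (19|41)=-1, (21|41)=+1; (−1)^{2·3·20}·(-1)^3·(+1)^2 = -1.
v=29: a=29^2·(≡26), b=29^3·(≡26) mod 29; (26|29)=-1, (26|29)=-1; (−1)^{2·3·14}·(-1)^3·(-1)^2 = -1.
v=2: v_2(a)=-6, v_2(b)=-8; units ≡ 3, 7 (mod 8); ε·ε+αω+βω = 1·1+-6·0+-8·1 ≡ 1  ⇒  (a,b)_2 = -1.
v=3: a=3^6·(≡1), b=3^8·(≡2) mod 3; (1|3)=+1, (2|3)=-1; (−1)^{6·8·1}·(+1)^8·(-1)^6 = +1.
v=19: a=19^1·(≡1), b=19^2·(≡6) mod 19; (1|19)=+1, (6|19)=+1; (−1)^{1·2·9}·(+1)^2·(+1)^1 = +1.
v=∞: 19 > 0 and -15457 < 0  ⇒  (a,b)_∞ = +1.
v=7: a=7^2·(≡6), b=7^2·(≡6) mod 7; (6|7)=-1, (6|7)=-1; (−1)^{2·2·3}·(-1)^2·(-1)^2 = +1.
v=13: a=13^2·(≡11), b=13^3·(≡6) mod 13; (11|13)=-1, (6|13)=-1; (−1)^{2·3·6}·(-1)^3·(-1)^2 = -1.
v=5: a=5^-4·(≡4), b=5^-4·(≡3) mod 5; (4|5)=+1, (3|5)=-1; (−1)^{-4·-4·2}·(+1)^-4·(-1)^-4 = +1.
|Ram(19, -15457)| = 4, even; anisotropic at {2, 13, 29, 41}.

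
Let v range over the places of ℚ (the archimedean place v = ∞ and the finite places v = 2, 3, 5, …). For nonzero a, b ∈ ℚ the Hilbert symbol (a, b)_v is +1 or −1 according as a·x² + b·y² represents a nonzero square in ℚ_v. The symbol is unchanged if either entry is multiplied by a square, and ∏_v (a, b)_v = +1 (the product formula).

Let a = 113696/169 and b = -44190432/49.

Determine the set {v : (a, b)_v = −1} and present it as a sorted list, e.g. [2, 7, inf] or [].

[13, 17, 19, 37]

(a, b) ≡ (7106, -306878) mod (ℚ^×)²; places V = {2, 3, 7, 11, 13, 17, 19, 29, 37, ∞}.
(a,b)_11: α=1, u≡10; β=1, v≡4 (mod 11); (10|11)=-1, (4|11)=+1; sign (−1)^1·-1^1·+1^1 = +1.
(a,b)_17: α=1, u≡10; β=0, v≡10 (mod 17); (10|17)=-1, (10|17)=-1; sign (−1)^0·-1^0·-1^1 = -1.
(a,b)_2: α=5, β=5; u≡1, v≡1 (mod 8); ε(u)ε(v)=0·0, αω(v)=5·0, βω(u)=5·0; sum ≡ 0  ⇒  +1.
(a,b)_∞: sgn(7106)=+, sgn(-306878)=−, so +1.
(a,b)_29: α=0, u≡20; β=1, v≡10 (mod 29); (20|29)=+1, (10|29)=-1; sign (−1)^0·+1^1·-1^0 = +1.
(a,b)_7: α=0, u≡2; β=-2, v≡1 (mod 7); (2|7)=+1, (1|7)=+1; sign (−1)^0·+1^-2·+1^0 = +1.
(a,b)_19: α=1, u≡10; β=0, v≡10 (mod 19); (10|19)=-1, (10|19)=-1; sign (−1)^0·-1^0·-1^1 = -1.
(a,b)_3: α=0, u≡2; β=2, v≡1 (mod 3); (2|3)=-1, (1|3)=+1; sign (−1)^0·-1^2·+1^0 = +1.
(a,b)_37: α=0, u≡35; β=1, v≡2 (mod 37); (35|37)=-1, (2|37)=-1; sign (−1)^0·-1^1·-1^0 = -1.
(a,b)_13: α=-2, u≡11; β=1, v≡8 (mod 13); (11|13)=-1, (8|13)=-1; sign (−1)^0·-1^1·-1^-2 = -1.
Ram(7106, -306878) = {13, 17, 19, 37}; no ℚ_13-point on the conic.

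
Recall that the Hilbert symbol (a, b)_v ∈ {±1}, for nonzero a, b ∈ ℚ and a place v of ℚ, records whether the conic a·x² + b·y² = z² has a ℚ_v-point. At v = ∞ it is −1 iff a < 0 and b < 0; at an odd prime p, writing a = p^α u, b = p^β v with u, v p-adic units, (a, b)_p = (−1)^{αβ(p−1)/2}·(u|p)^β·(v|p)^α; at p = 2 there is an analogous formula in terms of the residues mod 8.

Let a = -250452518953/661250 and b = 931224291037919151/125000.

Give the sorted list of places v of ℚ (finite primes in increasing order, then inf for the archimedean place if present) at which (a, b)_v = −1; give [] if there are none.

(a, b) ≡ (-248066, 922350815022) mod (ℚ^×)²; places V = {2, 3, 5, 7, 13, 19, 23, 29, 37, 41, 43, 47, ∞}.
(a,b)_41: α=0, u≡36; β=1, v≡1 (mod 41); (36|41)=+1, (1|41)=+1; sign (−1)^0·+1^1·+1^0 = +1.
(a,b)_37: α=0, u≡31; β=1, v≡6 (mod 37); (31|37)=-1, (6|37)=-1; sign (−1)^0·-1^1·-1^0 = -1.
(a,b)_∞: sgn(-248066)=−, sgn(922350815022)=+, so +1.
(a,b)_7: α=5, u≡6; β=5, v≡3 (mod 7); (6|7)=-1, (3|7)=-1; sign (−1)^1·-1^5·-1^5 = -1.
(a,b)_5: α=-4, u≡4; β=-6, v≡2 (mod 5); (4|5)=+1, (2|5)=-1; sign (−1)^0·+1^-6·-1^-4 = +1.
(a,b)_47: α=1, u≡20; β=1, v≡26 (mod 47); (20|47)=-1, (26|47)=-1; sign (−1)^1·-1^1·-1^1 = -1.
(a,b)_43: α=0, u≡21; β=1, v≡35 (mod 43); (21|43)=+1, (35|43)=+1; sign (−1)^0·+1^1·+1^0 = +1.
(a,b)_2: α=-1, β=-3; u≡7, v≡7 (mod 8); ε(u)ε(v)=1·1, αω(v)=-1·0, βω(u)=-3·0; sum ≡ 1  ⇒  -1.
(a,b)_29: α=3, u≡4; β=3, v≡26 (mod 29); (4|29)=+1, (26|29)=-1; sign (−1)^0·+1^3·-1^3 = -1.
(a,b)_13: α=1, u≡11; β=1, v≡9 (mod 13); (11|13)=-1, (9|13)=+1; sign (−1)^0·-1^1·+1^1 = -1.
(a,b)_19: α=0, u≡5; β=1, v≡17 (mod 19); (5|19)=+1, (17|19)=+1; sign (−1)^0·+1^1·+1^0 = +1.
(a,b)_3: α=0, u≡1; β=1, v≡1 (mod 3); (1|3)=+1, (1|3)=+1; sign (−1)^0·+1^1·+1^0 = +1.
(a,b)_23: α=-2, u≡13; β=0, v≡1 (mod 23); (13|23)=+1, (1|23)=+1; sign (−1)^0·+1^0·+1^-2 = +1.
|Ram(-248066, 922350815022)| = 6, even; anisotropic at {2, 7, 13, 29, 37, 47}.

[2, 7, 13, 29, 37, 47]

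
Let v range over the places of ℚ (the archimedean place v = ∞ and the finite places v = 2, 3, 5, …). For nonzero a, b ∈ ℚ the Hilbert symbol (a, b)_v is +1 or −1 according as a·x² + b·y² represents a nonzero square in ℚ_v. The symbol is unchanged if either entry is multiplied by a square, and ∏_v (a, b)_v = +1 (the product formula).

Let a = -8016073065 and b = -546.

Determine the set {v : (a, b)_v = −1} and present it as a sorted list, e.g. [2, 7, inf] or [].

Mod squares: a ≡ -385, b ≡ -546. Check v ∈ {∞, 2, 3, 5, 7, 11, 13}.
v=2: v_2(a)=0, v_2(b)=1; units ≡ 7, 7 (mod 8); ε·ε+αω+βω = 1·1+0·0+1·0 ≡ 1  ⇒  (a,b)_2 = -1.
v=5: a=5^1·(≡2), b=5^0·(≡4) mod 5; (2|5)=-1, (4|5)=+1; (−1)^{1·0·2}·(-1)^0·(+1)^1 = +1.
v=∞: -385 < 0 and -546 < 0  ⇒  (a,b)_∞ = -1.
v=13: a=13^4·(≡5), b=13^1·(≡10) mod 13; (5|13)=-1, (10|13)=+1; (−1)^{4·1·6}·(-1)^1·(+1)^4 = -1.
v=7: a=7^1·(≡1), b=7^1·(≡6) mod 7; (1|7)=+1, (6|7)=-1; (−1)^{1·1·3}·(+1)^1·(-1)^1 = +1.
v=11: a=11^1·(≡3), b=11^0·(≡4) mod 11; (3|11)=+1, (4|11)=+1; (−1)^{1·0·5}·(+1)^0·(+1)^1 = +1.
v=3: a=3^6·(≡2), b=3^1·(≡1) mod 3; (2|3)=-1, (1|3)=+1; (−1)^{6·1·1}·(-1)^1·(+1)^6 = -1.
|Ram(-385, -546)| = 4, even; anisotropic at {2, 3, 13, ∞}.

[2, 3, 13, inf]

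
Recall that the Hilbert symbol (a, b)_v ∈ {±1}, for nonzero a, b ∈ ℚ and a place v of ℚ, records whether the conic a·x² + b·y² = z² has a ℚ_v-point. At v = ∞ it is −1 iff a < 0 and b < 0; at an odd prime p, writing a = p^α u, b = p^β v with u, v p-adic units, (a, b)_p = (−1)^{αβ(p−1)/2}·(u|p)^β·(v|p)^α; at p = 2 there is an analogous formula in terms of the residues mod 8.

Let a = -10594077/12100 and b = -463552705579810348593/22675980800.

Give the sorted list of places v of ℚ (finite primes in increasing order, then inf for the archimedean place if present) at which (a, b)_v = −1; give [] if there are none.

(a, b) ≡ (-12597, -546) mod (ℚ^×)²; places V = {2, 3, 5, 7, 11, 13, 17, 19, 29, 41, ∞}.
(a,b)_∞: sgn(-12597)=−, sgn(-546)=−, so -1.
(a,b)_3: α=1, u≡1; β=5, v≡1 (mod 3); (1|3)=+1, (1|3)=+1; sign (−1)^1·+1^5·+1^1 = -1.
(a,b)_41: α=0, u≡40; β=2, v≡11 (mod 41); (40|41)=+1, (11|41)=-1; sign (−1)^0·+1^2·-1^0 = +1.
(a,b)_11: α=-2, u≡1; β=-6, v≡9 (mod 11); (1|11)=+1, (9|11)=+1; sign (−1)^0·+1^-6·+1^-2 = +1.
(a,b)_5: α=-2, u≡2; β=-2, v≡1 (mod 5); (2|5)=-1, (1|5)=+1; sign (−1)^0·-1^-2·+1^-2 = +1.
(a,b)_19: α=1, u≡3; β=2, v≡7 (mod 19); (3|19)=-1, (7|19)=+1; sign (−1)^0·-1^2·+1^1 = +1.
(a,b)_2: α=-2, β=-9; u≡3, v≡7 (mod 8); ε(u)ε(v)=1·1, αω(v)=-2·0, βω(u)=-9·1; sum ≡ 0  ⇒  +1.
(a,b)_17: α=1, u≡3; β=2, v≡16 (mod 17); (3|17)=-1, (16|17)=+1; sign (−1)^0·-1^2·+1^1 = +1.
(a,b)_7: α=0, u≡6; β=1, v≡3 (mod 7); (6|7)=-1, (3|7)=-1; sign (−1)^0·-1^1·-1^0 = -1.
(a,b)_29: α=2, u≡15; β=4, v≡16 (mod 29); (15|29)=-1, (16|29)=+1; sign (−1)^0·-1^4·+1^2 = +1.
(a,b)_13: α=1, u≡8; β=3, v≡1 (mod 13); (8|13)=-1, (1|13)=+1; sign (−1)^0·-1^3·+1^1 = -1.
(-12597, -546 / ℚ) ramifies at {3, 7, 13, ∞}: a division algebra.

[3, 7, 13, inf]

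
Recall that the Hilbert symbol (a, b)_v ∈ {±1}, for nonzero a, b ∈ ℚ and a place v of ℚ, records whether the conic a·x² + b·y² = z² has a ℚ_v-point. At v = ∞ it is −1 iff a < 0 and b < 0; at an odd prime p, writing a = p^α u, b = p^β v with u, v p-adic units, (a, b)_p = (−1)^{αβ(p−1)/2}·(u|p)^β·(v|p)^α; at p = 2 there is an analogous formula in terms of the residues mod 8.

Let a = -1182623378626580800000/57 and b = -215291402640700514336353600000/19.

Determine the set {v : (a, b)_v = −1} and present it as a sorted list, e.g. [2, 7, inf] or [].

[2, 3, 13, 41, 43, inf]

(a, b) ≡ (-7410, -15743590) mod (ℚ^×)²; places V = {2, 3, 5, 7, 13, 19, 41, 43, 47, ∞}.
(a,b)_19: α=-1, u≡7; β=-1, v≡10 (mod 19); (7|19)=+1, (10|19)=-1; sign (−1)^1·+1^-1·-1^-1 = +1.
(a,b)_3: α=-1, u≡2; β=0, v≡2 (mod 3); (2|3)=-1, (2|3)=-1; sign (−1)^0·-1^0·-1^-1 = -1.
(a,b)_2: α=9, β=9; u≡7, v≡5 (mod 8); ε(u)ε(v)=1·0, αω(v)=9·1, βω(u)=9·0; sum ≡ 1  ⇒  -1.
(a,b)_13: α=3, u≡2; β=6, v≡7 (mod 13); (2|13)=-1, (7|13)=-1; sign (−1)^0·-1^6·-1^3 = -1.
(a,b)_7: α=2, u≡5; β=2, v≡5 (mod 7); (5|7)=-1, (5|7)=-1; sign (−1)^0·-1^2·-1^2 = +1.
(a,b)_∞: sgn(-7410)=−, sgn(-15743590)=−, so -1.
(a,b)_41: α=2, u≡27; β=3, v≡40 (mod 41); (27|41)=-1, (40|41)=+1; sign (−1)^0·-1^3·+1^2 = -1.
(a,b)_43: α=2, u≡5; β=3, v≡36 (mod 43); (5|43)=-1, (36|43)=+1; sign (−1)^0·-1^3·+1^2 = -1.
(a,b)_5: α=5, u≡2; β=5, v≡2 (mod 5); (2|5)=-1, (2|5)=-1; sign (−1)^0·-1^5·-1^5 = +1.
(a,b)_47: α=2, u≡25; β=3, v≡20 (mod 47); (25|47)=+1, (20|47)=-1; sign (−1)^0·+1^3·-1^2 = +1.
(-7410, -15743590 / ℚ) ramifies at {2, 3, 13, 41, 43, ∞}: a division algebra.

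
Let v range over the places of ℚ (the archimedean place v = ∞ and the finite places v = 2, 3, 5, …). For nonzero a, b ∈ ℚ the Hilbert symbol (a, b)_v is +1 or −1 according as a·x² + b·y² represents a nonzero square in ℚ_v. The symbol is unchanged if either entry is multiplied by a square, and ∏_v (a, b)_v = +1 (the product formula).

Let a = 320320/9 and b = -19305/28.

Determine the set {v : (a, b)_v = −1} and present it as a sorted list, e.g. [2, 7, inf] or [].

(a, b) ≡ (5005, -15015) mod (ℚ^×)²; places V = {2, 3, 5, 7, 11, 13, ∞}.
(a,b)_2: α=6, β=-2; u≡5, v≡1 (mod 8); ε(u)ε(v)=0·0, αω(v)=6·0, βω(u)=-2·1; sum ≡ 0  ⇒  +1.
(a,b)_13: α=1, u≡2; β=1, v≡5 (mod 13); (2|13)=-1, (5|13)=-1; sign (−1)^0·-1^1·-1^1 = +1.
(a,b)_11: α=1, u≡4; β=1, v≡10 (mod 11); (4|11)=+1, (10|11)=-1; sign (−1)^1·+1^1·-1^1 = +1.
(a,b)_3: α=-2, u≡1; β=3, v≡2 (mod 3); (1|3)=+1, (2|3)=-1; sign (−1)^0·+1^3·-1^-2 = +1.
(a,b)_∞: sgn(5005)=+, sgn(-15015)=−, so +1.
(a,b)_5: α=1, u≡1; β=1, v≡3 (mod 5); (1|5)=+1, (3|5)=-1; sign (−1)^0·+1^1·-1^1 = -1.
(a,b)_7: α=1, u≡4; β=-1, v≡2 (mod 7); (4|7)=+1, (2|7)=+1; sign (−1)^1·+1^-1·+1^1 = -1.
|Ram(5005, -15015)| = 2, even; anisotropic at {5, 7}.

[5, 7]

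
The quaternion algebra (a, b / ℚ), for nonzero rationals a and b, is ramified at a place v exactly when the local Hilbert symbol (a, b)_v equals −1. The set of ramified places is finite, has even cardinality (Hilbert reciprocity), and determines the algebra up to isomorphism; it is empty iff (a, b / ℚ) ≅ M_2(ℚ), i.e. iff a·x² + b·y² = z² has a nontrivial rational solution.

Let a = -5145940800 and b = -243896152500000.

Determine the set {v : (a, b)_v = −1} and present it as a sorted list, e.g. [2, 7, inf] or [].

[3, 5, 17, inf]

Mod squares: a ≡ -7293, b ≡ -13090. Check v ∈ {∞, 2, 3, 5, 7, 11, 13, 17}.
v=11: a=11^1·(≡7), b=11^1·(≡9) mod 11; (7|11)=-1, (9|11)=+1; (−1)^{1·1·5}·(-1)^1·(+1)^1 = +1.
v=17: a=17^1·(≡8), b=17^1·(≡10) mod 17; (8|17)=+1, (10|17)=-1; (−1)^{1·1·8}·(+1)^1·(-1)^1 = -1.
v=3: a=3^3·(≡2), b=3^2·(≡2) mod 3; (2|3)=-1, (2|3)=-1; (−1)^{3·2·1}·(-1)^2·(-1)^3 = -1.
v=∞: -7293 < 0 and -13090 < 0  ⇒  (a,b)_∞ = -1.
v=13: a=13^1·(≡2), b=13^2·(≡3) mod 13; (2|13)=-1, (3|13)=+1; (−1)^{1·2·6}·(-1)^2·(+1)^1 = +1.
v=5: a=5^2·(≡3), b=5^7·(≡3) mod 5; (3|5)=-1, (3|5)=-1; (−1)^{2·7·2}·(-1)^7·(-1)^2 = -1.
v=2: v_2(a)=6, v_2(b)=5; units ≡ 3, 7 (mod 8); ε·ε+αω+βω = 1·1+6·0+5·1 ≡ 0  ⇒  (a,b)_2 = +1.
v=7: a=7^2·(≡1), b=7^3·(≡3) mod 7; (1|7)=+1, (3|7)=-1; (−1)^{2·3·3}·(+1)^3·(-1)^2 = +1.
(-7293, -13090 / ℚ) ramifies at {3, 5, 17, ∞}: a division algebra.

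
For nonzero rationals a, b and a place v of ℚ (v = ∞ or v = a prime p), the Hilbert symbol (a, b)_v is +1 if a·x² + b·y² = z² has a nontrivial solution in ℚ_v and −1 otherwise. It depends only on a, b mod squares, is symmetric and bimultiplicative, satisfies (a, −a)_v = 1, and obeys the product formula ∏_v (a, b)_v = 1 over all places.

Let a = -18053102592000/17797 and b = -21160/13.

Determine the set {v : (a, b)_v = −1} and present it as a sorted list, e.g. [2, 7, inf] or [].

[5, 7, 13, inf]

Mod squares: a ≡ -910, b ≡ -130. Check v ∈ {∞, 2, 3, 5, 7, 13, 23, 37}.
v=∞: -910 < 0 and -130 < 0  ⇒  (a,b)_∞ = -1.
v=3: a=3^2·(≡2), b=3^0·(≡2) mod 3; (2|3)=-1, (2|3)=-1; (−1)^{2·0·1}·(-1)^0·(-1)^2 = +1.
v=7: a=7^1·(≡5), b=7^0·(≡6) mod 7; (5|7)=-1, (6|7)=-1; (−1)^{1·0·3}·(-1)^0·(-1)^1 = -1.
v=37: a=37^-2·(≡18), b=37^0·(≡6) mod 37; (18|37)=-1, (6|37)=-1; (−1)^{-2·0·18}·(-1)^0·(-1)^-2 = +1.
v=13: a=13^-1·(≡11), b=13^-1·(≡4) mod 13; (11|13)=-1, (4|13)=+1; (−1)^{-1·-1·6}·(-1)^-1·(+1)^-1 = -1.
v=2: v_2(a)=13, v_2(b)=3; units ≡ 1, 7 (mod 8); ε·ε+αω+βω = 0·1+13·0+3·0 ≡ 0  ⇒  (a,b)_2 = +1.
v=5: a=5^3·(≡2), b=5^1·(≡1) mod 5; (2|5)=-1, (1|5)=+1; (−1)^{3·1·2}·(-1)^1·(+1)^3 = -1.
v=23: a=23^4·(≡21), b=23^2·(≡4) mod 23; (21|23)=-1, (4|23)=+1; (−1)^{4·2·11}·(-1)^2·(+1)^4 = +1.
|Ram(-910, -130)| = 4, even; anisotropic at {5, 7, 13, ∞}.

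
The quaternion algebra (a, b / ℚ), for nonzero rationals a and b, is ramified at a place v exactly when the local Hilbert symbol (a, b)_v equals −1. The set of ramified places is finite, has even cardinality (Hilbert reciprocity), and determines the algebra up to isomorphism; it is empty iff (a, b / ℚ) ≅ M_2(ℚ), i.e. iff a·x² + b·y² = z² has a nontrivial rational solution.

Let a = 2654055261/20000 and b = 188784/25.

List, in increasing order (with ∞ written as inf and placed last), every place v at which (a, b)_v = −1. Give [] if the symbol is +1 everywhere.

(a, b) ≡ (28842, 1311) mod (ℚ^×)²; places V = {2, 3, 5, 11, 13, 19, 23, ∞}.
(a,b)_2: α=-5, β=4; u≡5, v≡7 (mod 8); ε(u)ε(v)=0·1, αω(v)=-5·0, βω(u)=4·1; sum ≡ 0  ⇒  +1.
(a,b)_11: α=3, u≡3; β=0, v≡8 (mod 11); (3|11)=+1, (8|11)=-1; sign (−1)^0·+1^0·-1^3 = -1.
(a,b)_∞: sgn(28842)=+, sgn(1311)=+, so +1.
(a,b)_5: α=-4, u≡3; β=-2, v≡4 (mod 5); (3|5)=-1, (4|5)=+1; sign (−1)^0·-1^-2·+1^-4 = +1.
(a,b)_23: α=1, u≡3; β=1, v≡10 (mod 23); (3|23)=+1, (10|23)=-1; sign (−1)^1·+1^1·-1^1 = +1.
(a,b)_13: α=2, u≡11; β=0, v≡2 (mod 13); (11|13)=-1, (2|13)=-1; sign (−1)^0·-1^0·-1^2 = +1.
(a,b)_19: α=1, u≡1; β=1, v≡3 (mod 19); (1|19)=+1, (3|19)=-1; sign (−1)^1·+1^1·-1^1 = +1.
(a,b)_3: α=3, u≡2; β=3, v≡2 (mod 3); (2|3)=-1, (2|3)=-1; sign (−1)^1·-1^3·-1^3 = -1.
|Ram(28842, 1311)| = 2, even; anisotropic at {3, 11}.

[3, 11]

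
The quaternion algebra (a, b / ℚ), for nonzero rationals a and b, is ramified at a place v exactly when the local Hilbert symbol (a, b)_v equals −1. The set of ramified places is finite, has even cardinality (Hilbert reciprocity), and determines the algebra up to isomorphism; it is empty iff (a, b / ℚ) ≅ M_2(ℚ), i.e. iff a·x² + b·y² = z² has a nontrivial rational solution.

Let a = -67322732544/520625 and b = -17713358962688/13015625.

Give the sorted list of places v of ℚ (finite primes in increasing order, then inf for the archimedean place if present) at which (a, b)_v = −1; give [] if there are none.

Mod squares: a ≡ -22678, b ≡ -839086. Check v ∈ {∞, 2, 3, 5, 7, 17, 23, 29, 37}.
v=∞: -22678 < 0 and -839086 < 0  ⇒  (a,b)_∞ = -1.
v=5: a=5^-4·(≡2), b=5^-6·(≡4) mod 5; (2|5)=-1, (4|5)=+1; (−1)^{-4·-6·2}·(-1)^-6·(+1)^-4 = +1.
v=17: a=17^-1·(≡13), b=17^-1·(≡12) mod 17; (13|17)=+1, (12|17)=-1; (−1)^{-1·-1·8}·(+1)^-1·(-1)^-1 = -1.
v=23: a=23^1·(≡13), b=23^1·(≡21) mod 23; (13|23)=+1, (21|23)=-1; (−1)^{1·1·11}·(+1)^1·(-1)^1 = +1.
v=37: a=37^2·(≡12), b=37^3·(≡34) mod 37; (12|37)=+1, (34|37)=+1; (−1)^{2·3·18}·(+1)^3·(+1)^2 = +1.
v=2: v_2(a)=13, v_2(b)=19; units ≡ 5, 1 (mod 8); ε·ε+αω+βω = 0·0+13·0+19·1 ≡ 1  ⇒  (a,b)_2 = -1.
v=29: a=29^1·(≡28), b=29^1·(≡11) mod 29; (28|29)=+1, (11|29)=-1; (−1)^{1·1·14}·(+1)^1·(-1)^1 = -1.
v=7: a=7^-2·(≡4), b=7^-2·(≡1) mod 7; (4|7)=+1, (1|7)=+1; (−1)^{-2·-2·3}·(+1)^-2·(+1)^-2 = +1.
v=3: a=3^2·(≡2), b=3^0·(≡2) mod 3; (2|3)=-1, (2|3)=-1; (−1)^{2·0·1}·(-1)^0·(-1)^2 = +1.
|Ram(-22678, -839086)| = 4, even; anisotropic at {2, 17, 29, ∞}.

[2, 17, 29, inf]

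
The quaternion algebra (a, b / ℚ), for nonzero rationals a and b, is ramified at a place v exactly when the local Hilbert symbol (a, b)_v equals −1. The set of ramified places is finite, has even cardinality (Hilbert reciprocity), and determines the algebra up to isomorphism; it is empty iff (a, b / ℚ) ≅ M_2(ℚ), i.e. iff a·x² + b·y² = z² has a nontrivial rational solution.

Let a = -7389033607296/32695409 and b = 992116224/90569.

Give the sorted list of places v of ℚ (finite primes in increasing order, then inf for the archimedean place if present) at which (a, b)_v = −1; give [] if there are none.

[2, 37]

Mod squares: a ≡ -1034594, b ≡ 33374. Check v ∈ {∞, 2, 3, 11, 19, 23, 31, 37, 41, 47}.
v=37: a=37^1·(≡34), b=37^1·(≡19) mod 37; (34|37)=+1, (19|37)=-1; (−1)^{1·1·18}·(+1)^1·(-1)^1 = -1.
v=31: a=31^3·(≡24), b=31^0·(≡2) mod 31; (24|31)=-1, (2|31)=+1; (−1)^{3·0·15}·(-1)^0·(+1)^3 = +1.
v=∞: -1034594 < 0 and 33374 > 0  ⇒  (a,b)_∞ = +1.
v=19: a=19^-2·(≡15), b=19^0·(≡3) mod 19; (15|19)=-1, (3|19)=-1; (−1)^{-2·0·9}·(-1)^0·(-1)^-2 = +1.
v=23: a=23^2·(≡7), b=23^2·(≡2) mod 23; (7|23)=-1, (2|23)=+1; (−1)^{2·2·11}·(-1)^2·(+1)^2 = +1.
v=2: v_2(a)=7, v_2(b)=9; units ≡ 7, 7 (mod 8); ε·ε+αω+βω = 1·1+7·0+9·0 ≡ 1  ⇒  (a,b)_2 = -1.
v=11: a=11^1·(≡8), b=11^1·(≡3) mod 11; (8|11)=-1, (3|11)=+1; (−1)^{1·1·5}·(-1)^1·(+1)^1 = +1.
v=47: a=47^-2·(≡27), b=47^-2·(≡17) mod 47; (27|47)=+1, (17|47)=+1; (−1)^{-2·-2·23}·(+1)^-2·(+1)^-2 = +1.
v=41: a=41^-1·(≡11), b=41^-1·(≡19) mod 41; (11|41)=-1, (19|41)=-1; (−1)^{-1·-1·20}·(-1)^-1·(-1)^-1 = +1.
v=3: a=3^2·(≡1), b=3^2·(≡2) mod 3; (1|3)=+1, (2|3)=-1; (−1)^{2·2·1}·(+1)^2·(-1)^2 = +1.
|Ram(-1034594, 33374)| = 2, even; anisotropic at {2, 37}.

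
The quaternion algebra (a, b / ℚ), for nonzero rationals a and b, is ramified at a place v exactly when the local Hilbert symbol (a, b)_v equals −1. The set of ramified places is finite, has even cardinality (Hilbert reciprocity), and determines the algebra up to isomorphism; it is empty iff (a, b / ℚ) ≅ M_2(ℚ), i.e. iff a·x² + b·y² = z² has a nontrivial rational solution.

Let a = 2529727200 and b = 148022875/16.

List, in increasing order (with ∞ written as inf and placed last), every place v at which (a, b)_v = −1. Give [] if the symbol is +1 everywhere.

[5, 13]

(a, b) ≡ (462, 715) mod (ℚ^×)²; places V = {2, 3, 5, 7, 11, 13, ∞}.
(a,b)_∞: sgn(462)=+, sgn(715)=+, so +1.
(a,b)_2: α=5, β=-4; u≡7, v≡3 (mod 8); ε(u)ε(v)=1·1, αω(v)=5·1, βω(u)=-4·0; sum ≡ 0  ⇒  +1.
(a,b)_3: α=5, u≡1; β=0, v≡1 (mod 3); (1|3)=+1, (1|3)=+1; sign (−1)^0·+1^0·+1^5 = +1.
(a,b)_5: α=2, u≡3; β=3, v≡3 (mod 5); (3|5)=-1, (3|5)=-1; sign (−1)^0·-1^3·-1^2 = -1.
(a,b)_11: α=1, u≡4; β=1, v≡10 (mod 11); (4|11)=+1, (10|11)=-1; sign (−1)^1·+1^1·-1^1 = +1.
(a,b)_13: α=2, u≡2; β=3, v≡3 (mod 13); (2|13)=-1, (3|13)=+1; sign (−1)^0·-1^3·+1^2 = -1.
(a,b)_7: α=1, u≡5; β=2, v≡2 (mod 7); (5|7)=-1, (2|7)=+1; sign (−1)^0·-1^2·+1^1 = +1.
|Ram(462, 715)| = 2, even; anisotropic at {5, 13}.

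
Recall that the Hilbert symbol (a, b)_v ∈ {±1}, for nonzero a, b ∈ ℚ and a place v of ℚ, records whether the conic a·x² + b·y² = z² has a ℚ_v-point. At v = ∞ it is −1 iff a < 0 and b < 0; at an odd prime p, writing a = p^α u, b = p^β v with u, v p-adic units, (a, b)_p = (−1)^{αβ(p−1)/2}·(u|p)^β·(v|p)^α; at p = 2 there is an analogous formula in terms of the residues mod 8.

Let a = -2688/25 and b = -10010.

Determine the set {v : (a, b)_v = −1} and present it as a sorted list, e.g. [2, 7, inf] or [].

(a, b) ≡ (-42, -10010) mod (ℚ^×)²; places V = {2, 3, 5, 7, 11, 13, ∞}.
(a,b)_5: α=-2, u≡2; β=1, v≡3 (mod 5); (2|5)=-1, (3|5)=-1; sign (−1)^0·-1^1·-1^-2 = -1.
(a,b)_2: α=7, β=1; u≡3, v≡3 (mod 8); ε(u)ε(v)=1·1, αω(v)=7·1, βω(u)=1·1; sum ≡ 1  ⇒  -1.
(a,b)_3: α=1, u≡1; β=0, v≡1 (mod 3); (1|3)=+1, (1|3)=+1; sign (−1)^0·+1^0·+1^1 = +1.
(a,b)_11: α=0, u≡6; β=1, v≡3 (mod 11); (6|11)=-1, (3|11)=+1; sign (−1)^0·-1^1·+1^0 = -1.
(a,b)_7: α=1, u≡2; β=1, v≡5 (mod 7); (2|7)=+1, (5|7)=-1; sign (−1)^1·+1^1·-1^1 = +1.
(a,b)_∞: sgn(-42)=−, sgn(-10010)=−, so -1.
(a,b)_13: α=0, u≡10; β=1, v≡10 (mod 13); (10|13)=+1, (10|13)=+1; sign (−1)^0·+1^1·+1^0 = +1.
|Ram(-42, -10010)| = 4, even; anisotropic at {2, 5, 11, ∞}.

[2, 5, 11, inf]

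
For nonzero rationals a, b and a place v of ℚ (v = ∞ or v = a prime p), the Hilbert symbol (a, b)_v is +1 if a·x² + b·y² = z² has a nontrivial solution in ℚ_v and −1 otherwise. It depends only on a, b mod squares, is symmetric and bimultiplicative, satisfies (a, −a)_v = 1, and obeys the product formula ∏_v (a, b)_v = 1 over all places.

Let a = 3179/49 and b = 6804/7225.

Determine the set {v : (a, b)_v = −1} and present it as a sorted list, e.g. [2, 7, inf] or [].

Mod squares: a ≡ 11, b ≡ 21. Check v ∈ {∞, 2, 3, 5, 7, 11, 17}.
v=3: a=3^0·(≡2), b=3^5·(≡1) mod 3; (2|3)=-1, (1|3)=+1; (−1)^{0·5·1}·(-1)^5·(+1)^0 = -1.
v=11: a=11^1·(≡5), b=11^0·(≡8) mod 11; (5|11)=+1, (8|11)=-1; (−1)^{1·0·5}·(+1)^0·(-1)^1 = -1.
v=17: a=17^2·(≡3), b=17^-2·(≡9) mod 17; (3|17)=-1, (9|17)=+1; (−1)^{2·-2·8}·(-1)^-2·(+1)^2 = +1.
v=2: v_2(a)=0, v_2(b)=2; units ≡ 3, 5 (mod 8); ε·ε+αω+βω = 1·0+0·1+2·1 ≡ 0  ⇒  (a,b)_2 = +1.
v=7: a=7^-2·(≡1), b=7^1·(≡6) mod 7; (1|7)=+1, (6|7)=-1; (−1)^{-2·1·3}·(+1)^1·(-1)^-2 = +1.
v=∞: 11 > 0 and 21 > 0  ⇒  (a,b)_∞ = +1.
v=5: a=5^0·(≡1), b=5^-2·(≡1) mod 5; (1|5)=+1, (1|5)=+1; (−1)^{0·-2·2}·(+1)^-2·(+1)^0 = +1.
|Ram(11, 21)| = 2, even; anisotropic at {3, 11}.

[3, 11]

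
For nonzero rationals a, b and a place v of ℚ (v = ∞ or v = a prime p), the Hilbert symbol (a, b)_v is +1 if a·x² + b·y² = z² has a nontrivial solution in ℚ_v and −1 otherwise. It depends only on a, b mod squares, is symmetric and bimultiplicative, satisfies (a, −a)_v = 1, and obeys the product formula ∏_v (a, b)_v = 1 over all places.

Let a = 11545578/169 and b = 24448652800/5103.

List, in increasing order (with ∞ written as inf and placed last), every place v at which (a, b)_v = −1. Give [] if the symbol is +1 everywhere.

[13, 19, 31, 37]

(a, b) ≡ (1178, 74074) mod (ℚ^×)²; places V = {2, 3, 5, 7, 11, 13, 19, 31, 37, ∞}.
(a,b)_2: α=1, β=9; u≡5, v≡5 (mod 8); ε(u)ε(v)=0·0, αω(v)=1·1, βω(u)=9·1; sum ≡ 0  ⇒  +1.
(a,b)_37: α=0, u≡17; β=1, v≡30 (mod 37); (17|37)=-1, (30|37)=+1; sign (−1)^0·-1^1·+1^0 = -1.
(a,b)_3: α=4, u≡2; β=-6, v≡1 (mod 3); (2|3)=-1, (1|3)=+1; sign (−1)^0·-1^-6·+1^4 = +1.
(a,b)_5: α=0, u≡2; β=2, v≡4 (mod 5); (2|5)=-1, (4|5)=+1; sign (−1)^0·-1^2·+1^0 = +1.
(a,b)_∞: sgn(1178)=+, sgn(74074)=+, so +1.
(a,b)_19: α=1, u≡17; β=2, v≡2 (mod 19); (17|19)=+1, (2|19)=-1; sign (−1)^0·+1^2·-1^1 = -1.
(a,b)_13: α=-2, u≡5; β=1, v≡3 (mod 13); (5|13)=-1, (3|13)=+1; sign (−1)^0·-1^1·+1^-2 = -1.
(a,b)_7: α=0, u≡2; β=-1, v≡5 (mod 7); (2|7)=+1, (5|7)=-1; sign (−1)^0·+1^-1·-1^0 = +1.
(a,b)_11: α=2, u≡1; β=1, v≡2 (mod 11); (1|11)=+1, (2|11)=-1; sign (−1)^0·+1^1·-1^2 = +1.
(a,b)_31: α=1, u≡18; β=0, v≡12 (mod 31); (18|31)=+1, (12|31)=-1; sign (−1)^0·+1^0·-1^1 = -1.
Ram(1178, 74074) = {13, 19, 31, 37}; no ℚ_13-point on the conic.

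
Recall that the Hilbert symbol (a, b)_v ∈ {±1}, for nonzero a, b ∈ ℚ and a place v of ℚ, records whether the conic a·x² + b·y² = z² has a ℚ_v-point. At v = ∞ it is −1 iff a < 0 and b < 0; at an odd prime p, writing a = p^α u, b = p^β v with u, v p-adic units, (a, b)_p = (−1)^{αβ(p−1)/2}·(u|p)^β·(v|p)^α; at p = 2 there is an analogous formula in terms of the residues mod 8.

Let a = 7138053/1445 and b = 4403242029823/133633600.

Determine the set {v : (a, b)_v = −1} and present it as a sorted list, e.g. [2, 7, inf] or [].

[5, 13]

Mod squares: a ≡ 65, b ≡ 7. Check v ∈ {∞, 2, 3, 5, 7, 13, 17, 19}.
v=17: a=17^-2·(≡5), b=17^-4·(≡12) mod 17; (5|17)=-1, (12|17)=-1; (−1)^{-2·-4·8}·(-1)^-4·(-1)^-2 = +1.
v=∞: 65 > 0 and 7 > 0  ⇒  (a,b)_∞ = +1.
v=3: a=3^2·(≡2), b=3^0·(≡1) mod 3; (2|3)=-1, (1|3)=+1; (−1)^{2·0·1}·(-1)^0·(+1)^2 = +1.
v=13: a=13^3·(≡6), b=13^6·(≡7) mod 13; (6|13)=-1, (7|13)=-1; (−1)^{3·6·6}·(-1)^6·(-1)^3 = -1.
v=2: v_2(a)=0, v_2(b)=-6; units ≡ 1, 7 (mod 8); ε·ε+αω+βω = 0·1+0·0+-6·0 ≡ 0  ⇒  (a,b)_2 = +1.
v=7: a=7^0·(≡2), b=7^1·(≡1) mod 7; (2|7)=+1, (1|7)=+1; (−1)^{0·1·3}·(+1)^1·(+1)^0 = +1.
v=5: a=5^-1·(≡2), b=5^-2·(≡2) mod 5; (2|5)=-1, (2|5)=-1; (−1)^{-1·-2·2}·(-1)^-2·(-1)^-1 = -1.
v=19: a=19^2·(≡13), b=19^4·(≡11) mod 19; (13|19)=-1, (11|19)=+1; (−1)^{2·4·9}·(-1)^4·(+1)^2 = +1.
(65, 7 / ℚ) ramifies at {5, 13}: a division algebra.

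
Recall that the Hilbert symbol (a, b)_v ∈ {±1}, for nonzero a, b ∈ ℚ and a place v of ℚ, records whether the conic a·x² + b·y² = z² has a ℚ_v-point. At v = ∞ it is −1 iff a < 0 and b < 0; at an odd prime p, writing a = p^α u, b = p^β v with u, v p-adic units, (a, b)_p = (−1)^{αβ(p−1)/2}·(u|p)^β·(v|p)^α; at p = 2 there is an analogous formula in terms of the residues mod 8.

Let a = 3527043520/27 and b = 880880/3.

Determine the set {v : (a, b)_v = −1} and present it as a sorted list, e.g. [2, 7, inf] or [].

Mod squares: a ≡ 165, b ≡ 1365. Check v ∈ {∞, 2, 3, 5, 7, 11, 13}.
v=13: a=13^2·(≡10), b=13^1·(≡10) mod 13; (10|13)=+1, (10|13)=+1; (−1)^{2·1·6}·(+1)^1·(+1)^2 = +1.
v=11: a=11^3·(≡4), b=11^2·(≡3) mod 11; (4|11)=+1, (3|11)=+1; (−1)^{3·2·5}·(+1)^2·(+1)^3 = +1.
v=3: a=3^-3·(≡1), b=3^-1·(≡2) mod 3; (1|3)=+1, (2|3)=-1; (−1)^{-3·-1·1}·(+1)^-1·(-1)^-3 = +1.
v=5: a=5^1·(≡2), b=5^1·(≡2) mod 5; (2|5)=-1, (2|5)=-1; (−1)^{1·1·2}·(-1)^1·(-1)^1 = +1.
v=2: v_2(a)=6, v_2(b)=4; units ≡ 5, 5 (mod 8); ε·ε+αω+βω = 0·0+6·1+4·1 ≡ 0  ⇒  (a,b)_2 = +1.
v=7: a=7^2·(≡2), b=7^1·(≡5) mod 7; (2|7)=+1, (5|7)=-1; (−1)^{2·1·3}·(+1)^1·(-1)^2 = +1.
v=∞: 165 > 0 and 1365 > 0  ⇒  (a,b)_∞ = +1.
Every local symbol is +1, so the conic 165·x² + 1365·y² = z² has ℚ_v-points for all v and hence a ℚ-point; (a, b / ℚ) ≅ M_2(ℚ).

[]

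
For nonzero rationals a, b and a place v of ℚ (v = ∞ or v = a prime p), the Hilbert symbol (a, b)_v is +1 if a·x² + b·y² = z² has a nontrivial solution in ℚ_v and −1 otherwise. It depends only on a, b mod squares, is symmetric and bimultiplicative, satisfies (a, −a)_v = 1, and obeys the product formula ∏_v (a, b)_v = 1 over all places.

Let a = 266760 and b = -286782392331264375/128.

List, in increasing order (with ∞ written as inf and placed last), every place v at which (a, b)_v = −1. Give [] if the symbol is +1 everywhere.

[13, 19]

Mod squares: a ≡ 7410, b ≡ -13566. Check v ∈ {∞, 2, 3, 5, 7, 13, 17, 19}.
v=∞: 7410 > 0 and -13566 < 0  ⇒  (a,b)_∞ = +1.
v=3: a=3^3·(≡1), b=3^9·(≡2) mod 3; (1|3)=+1, (2|3)=-1; (−1)^{3·9·1}·(+1)^9·(-1)^3 = +1.
v=7: a=7^0·(≡4), b=7^1·(≡4) mod 7; (4|7)=+1, (4|7)=+1; (−1)^{0·1·3}·(+1)^1·(+1)^0 = +1.
v=5: a=5^1·(≡2), b=5^4·(≡4) mod 5; (2|5)=-1, (4|5)=+1; (−1)^{1·4·2}·(-1)^4·(+1)^1 = +1.
v=13: a=13^1·(≡6), b=13^4·(≡8) mod 13; (6|13)=-1, (8|13)=-1; (−1)^{1·4·6}·(-1)^4·(-1)^1 = -1.
v=17: a=17^0·(≡13), b=17^1·(≡16) mod 17; (13|17)=+1, (16|17)=+1; (−1)^{0·1·8}·(+1)^1·(+1)^0 = +1.
v=19: a=19^1·(≡18), b=19^3·(≡8) mod 19; (18|19)=-1, (8|19)=-1; (−1)^{1·3·9}·(-1)^3·(-1)^1 = -1.
v=2: v_2(a)=3, v_2(b)=-7; units ≡ 1, 1 (mod 8); ε·ε+αω+βω = 0·0+3·0+-7·0 ≡ 0  ⇒  (a,b)_2 = +1.
(7410, -13566 / ℚ) ramifies at {13, 19}: a division algebra.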